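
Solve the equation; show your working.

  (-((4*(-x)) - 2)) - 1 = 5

Step 1. [(-((4*(-x)) - 2)) - 1 = 5] peel the -1: add 1 from each side, so sub: -((4*(-x)) - 2) = 6.
Step 2. [-((4*(-x)) - 2) = 6] flip signs both sides. So neg: (4*(-x)) - 2 = -6.
Step 3. [(4*(-x)) - 2 = -6] 2 comes off first (add 2) ⇒ sub: 4*(-x) = -4.
Step 4. [4*(-x) = -4] 4 out front; divide by 4 ⇒ div: -x = -1.
Step 5. [-x = -1] flip signs both sides. So neg: x = 1.

Answer: x ∈ {1}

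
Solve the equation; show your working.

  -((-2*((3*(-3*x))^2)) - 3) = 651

Step 1. [-((-2*((3*(-3*x))^2)) - 3) = 651] leading − — multiply by −1. So neg: (-2*((3*(-3*x))^2)) - 3 = -651.
Step 2. [(-2*((3*(-3*x))^2)) - 3 = -651] the outer -3 inverts by adding 3 ⇒ sub: -2*((3*(-3*x))^2) = -648.
Step 3. [-2*((3*(-3*x))^2) = -648] leading coefficient -2: divide by -2. So div: (3*(-3*x))^2 = 324.
Step 4. [(3*(-3*x))^2 = 324] LHS squared, RHS 324 ≥ 0: apply √ (±) ⇒ sqrt: 3*(-3*x) = 18 or -18.
Step 5. [3*(-3*x) = 18 or -18] 3·(inner) — divide through by 3, so div: -3*x = 6 or -6.
Step 6. [-3*x = 6 or -6] -3·(inner) — divide through by -3, so div: x = -2 or 2.

Answer: x ∈ {-2, 2}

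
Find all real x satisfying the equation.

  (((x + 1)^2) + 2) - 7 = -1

Step 1. [(((x + 1)^2) + 2) - 7 = -1] 7 comes off first (add 7). So sub: ((x + 1)^2) + 2 = 6.
Step 2. [((x + 1)^2) + 2 = 6] subtract 2: x sits inside (… + 2), so sub: (x + 1)^2 = 4.
Step 3. [(x + 1)^2 = 4] √ both sides: 4 ≥ 0 gives two branches, so sqrt: x + 1 = 2 or -2.
Step 4. [x + 1 = 2 or -2] the outer +1 inverts by subtracting 1 ⇒ sub: x = 1 or -3.

Answer: x ∈ {-3, 1}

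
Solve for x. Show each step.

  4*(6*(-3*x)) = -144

Step 1. [4*(6*(-3*x)) = -144] leading coefficient 4: divide by 4, so div: 6*(-3*x) = -36.
Step 2. [6*(-3*x) = -36] leading coefficient 6: divide by 6, so div: -3*x = -6.
Step 3. [-3*x = -6] -3·(inner) — divide through by -3. So div: x = 2.

Answer: x ∈ {2}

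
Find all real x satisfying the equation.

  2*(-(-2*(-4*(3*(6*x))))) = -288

Step 1. [2*(-(-2*(-4*(3*(6*x))))) = -288] divide by the outer 2. So div: -(-2*(-4*(3*(6*x)))) = -144.
Step 2. [-(-2*(-4*(3*(6*x)))) = -144] LHS negated; negate both sides, so neg: -2*(-4*(3*(6*x))) = 144.
Step 3. [-2*(-4*(3*(6*x))) = 144] -2·(inner) — divide through by -2, so div: -4*(3*(6*x)) = -72.
Step 4. [-4*(3*(6*x)) = -72] LHS = -4·(…); ÷-4 both sides ⇒ div: 3*(6*x) = 18.
Step 5. [3*(6*x) = 18] LHS = 3·(…); ÷3 both sides, so div: 6*x = 6.
Step 6. [6*x = 6] leading coefficient 6: divide by 6, so div: x = 1.

Answer: x ∈ {1}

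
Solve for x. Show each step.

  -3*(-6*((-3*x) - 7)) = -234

Step 1. [-3*(-6*((-3*x) - 7)) = -234] divide by the outer -3, so div: -6*((-3*x) - 7) = 78.
Step 2. [-6*((-3*x) - 7) = 78] -6 out front; divide by -6, so div: (-3*x) - 7 = -13.
Step 3. [(-3*x) - 7 = -13] add 7: x sits inside (… - 7) ⇒ sub: -3*x = -6.
Step 4. [-3*x = -6] -3·(inner) — divide through by -3 ⇒ div: x = 2.

Answer: x ∈ {2}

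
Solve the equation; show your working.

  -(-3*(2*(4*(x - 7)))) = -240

Step 1. [-(-3*(2*(4*(x - 7)))) = -240] leading − — multiply by −1 ⇒ neg: -3*(2*(4*(x - 7))) = 240.
Step 2. [-3*(2*(4*(x - 7))) = 240] -3·(inner) — divide through by -3 ⇒ div: 2*(4*(x - 7)) = -80.
Step 3. [2*(4*(x - 7)) = -80] 2·(inner) — divide through by 2. So div: 4*(x - 7) = -40.
Step 4. [4*(x - 7) = -40] LHS = 4·(…); ÷4 both sides, so div: x - 7 = -10.
Step 5. [x - 7 = -10] peel the -7: add 7 from each side. So sub: x = -3.

Answer: x ∈ {-3}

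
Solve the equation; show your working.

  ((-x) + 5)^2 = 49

Step 1. [((-x) + 5)^2 = 49] √ both sides: 49 ≥ 0 gives two branches ⇒ sqrt: (-x) + 5 = 7 or -7.
Step 2. [(-x) + 5 = 7 or -7] peel the +5: subtract 5 from each side, so sub: -x = 2 or -12.
Step 3. [-x = 2 or -12] flip signs both sides. So neg: x = -2 or 12.

Answer: x ∈ {-2, 12}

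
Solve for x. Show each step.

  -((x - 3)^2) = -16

Step 1. [-((x - 3)^2) = -16] LHS negated; negate both sides, so neg: (x - 3)^2 = 16.
Step 2. [(x - 3)^2 = 16] √ both sides: 16 ≥ 0 gives two branches, so sqrt: x - 3 = 4 or -4.
Step 3. [x - 3 = 4 or -4] -3 is outermost — add 3 both sides ⇒ sub: x = 7 or -1.

Answer: x ∈ {-1, 7}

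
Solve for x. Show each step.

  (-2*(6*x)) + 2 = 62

Step 1. [(-2*(6*x)) + 2 = 62] common factor -2 (LHS and 62) — divide through. So factor: (6*x) - 1 = -31.
Step 2. [(6*x) - 1 = -31] the outer -1 inverts by adding 1, so sub: 6*x = -30.
Step 3. [6*x = -30] 6·(inner) — divide through by 6, so div: x = -5.

Answer: x ∈ {-5}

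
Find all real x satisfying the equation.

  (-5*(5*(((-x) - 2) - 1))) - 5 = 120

Step 1. [(-5*(5*(((-x) - 2) - 1))) - 5 = 120] 5 comes off first (add 5), so sub: -5*(5*(((-x) - 2) - 1)) = 125.
Step 2. [-5*(5*(((-x) - 2) - 1)) = 125] divide by the outer -5, so div: 5*(((-x) - 2) - 1) = -25.
Step 3. [5*(((-x) - 2) - 1) = -25] LHS = 5·(…); ÷5 both sides, so div: ((-x) - 2) - 1 = -5.
Step 4. [((-x) - 2) - 1 = -5] 1 comes off first (add 1). So sub: (-x) - 2 = -4.
Step 5. [(-x) - 2 = -4] peel the -2: add 2 from each side ⇒ sub: -x = -2.
Step 6. [-x = -2] flip signs both sides, so neg: x = 2.

Answer: x ∈ {2}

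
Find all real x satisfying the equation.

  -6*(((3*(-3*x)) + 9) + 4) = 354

Step 1. [-6*(((3*(-3*x)) + 9) + 4) = 354] leading coefficient -6: divide by -6, so div: ((3*(-3*x)) + 9) + 4 = -59.
Step 2. [((3*(-3*x)) + 9) + 4 = -59] 4 comes off first (subtract 4), so sub: (3*(-3*x)) + 9 = -63.
Step 3. [(3*(-3*x)) + 9 = -63] peel the +9: subtract 9 from each side. So sub: 3*(-3*x) = -72.
Step 4. [3*(-3*x) = -72] leading coefficient 3: divide by 3 ⇒ div: -3*x = -24.
Step 5. [-3*x = -24] -3·(inner) — divide through by -3 ⇒ div: x = 8.

Answer: x ∈ {8}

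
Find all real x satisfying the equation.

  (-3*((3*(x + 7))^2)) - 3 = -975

Step 1. [(-3*((3*(x + 7))^2)) - 3 = -975] 3 comes off first (add 3). So sub: -3*((3*(x + 7))^2) = -972.
Step 2. [-3*((3*(x + 7))^2) = -972] divide by the outer -3, so div: (3*(x + 7))^2 = 324.
Step 3. [(3*(x + 7))^2 = 324] 324 ≥ 0, LHS is (·)² — take ±√. So sqrt: 3*(x + 7) = 18 or -18.
Step 4. [3*(x + 7) = 18 or -18] leading coefficient 3: divide by 3, so div: x + 7 = 6 or -6.
Step 5. [x + 7 = 6 or -6] 7 comes off first (subtract 7), so sub: x = -1 or -13.

Answer: x ∈ {-13, -1}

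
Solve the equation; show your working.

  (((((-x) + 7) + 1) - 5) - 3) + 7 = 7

Step 1. [(((((-x) + 7) + 1) - 5) - 3) + 7 = 7] peel the +7: subtract 7 from each side. So sub: ((((-x) + 7) + 1) - 5) - 3 = 0.
Step 2. [((((-x) + 7) + 1) - 5) - 3 = 0] 3 comes off first (add 3) ⇒ sub: (((-x) + 7) + 1) - 5 = 3.
Step 3. [(((-x) + 7) + 1) - 5 = 3] peel the -5: add 5 from each side. So sub: ((-x) + 7) + 1 = 8.
Step 4. [((-x) + 7) + 1 = 8] the outer +1 inverts by subtracting 1. So sub: (-x) + 7 = 7.
Step 5. [(-x) + 7 = 7] peel the +7: subtract 7 from each side, so sub: -x = 0.
Step 6. [-x = 0] leading − — multiply by −1 ⇒ neg: x = 0.

Answer: x ∈ {0}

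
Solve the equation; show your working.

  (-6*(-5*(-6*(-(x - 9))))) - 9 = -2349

Step 1. [(-6*(-5*(-6*(-(x - 9))))) - 9 = -2349] 9 comes off first (add 9). So sub: -6*(-5*(-6*(-(x - 9)))) = -2340.
Step 2. [-6*(-5*(-6*(-(x - 9)))) = -2340] leading coefficient -6: divide by -6, so div: -5*(-6*(-(x - 9))) = 390.
Step 3. [-5*(-6*(-(x - 9))) = 390] divide by the outer -5 ⇒ div: -6*(-(x - 9)) = -78.
Step 4. [-6*(-(x - 9)) = -78] leading coefficient -6: divide by -6, so div: -(x - 9) = 13.
Step 5. [-(x - 9) = 13] flip signs both sides ⇒ neg: x - 9 = -13.
Step 6. [x - 9 = -13] 9 comes off first (add 9) ⇒ sub: x = -4.

Answer: x ∈ {-4}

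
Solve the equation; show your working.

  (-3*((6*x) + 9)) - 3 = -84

Step 1. [(-3*((6*x) + 9)) - 3 = -84] 3 comes off first (add 3) ⇒ sub: -3*((6*x) + 9) = -81.
Step 2. [-3*((6*x) + 9) = -81] -3·(inner) — divide through by -3, so div: (6*x) + 9 = 27.
Step 3. [(6*x) + 9 = 27] the outer +9 inverts by subtracting 9. So sub: 6*x = 18.
Step 4. [6*x = 18] 6 out front; divide by 6. So div: x = 3.

Answer: x ∈ {3}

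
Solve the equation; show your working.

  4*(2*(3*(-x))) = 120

Step 1. [4*(2*(3*(-x))) = 120] leading coefficient 4: divide by 4, so div: 2*(3*(-x)) = 30.
Step 2. [2*(3*(-x)) = 30] LHS = 2·(…); ÷2 both sides. So div: 3*(-x) = 15.
Step 3. [3*(-x) = 15] leading coefficient 3: divide by 3 ⇒ div: -x = 5.
Step 4. [-x = 5] LHS negated; negate both sides. So neg: x = -5.

Answer: x ∈ {-5}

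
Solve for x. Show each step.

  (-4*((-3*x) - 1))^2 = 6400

Step 1. [(-4*((-3*x) - 1))^2 = 6400] √ both sides: 6400 ≥ 0 gives two branches ⇒ sqrt: -4*((-3*x) - 1) = 80 or -80.
Step 2. [-4*((-3*x) - 1) = 80 or -80] leading coefficient -4: divide by -4. So div: (-3*x) - 1 = -20 or 20.
Step 3. [(-3*x) - 1 = -20 or 20] peel the -1: add 1 from each side. So sub: -3*x = -19 or 21.
Step 4. [-3*x = -19 or 21] leading coefficient -3: divide by -3, so div: x = 19/3 or -7.

Answer: x ∈ {-7, 19/3}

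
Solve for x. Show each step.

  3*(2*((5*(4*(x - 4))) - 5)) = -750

Step 1. [3*(2*((5*(4*(x - 4))) - 5)) = -750] leading coefficient 3: divide by 3. So div: 2*((5*(4*(x - 4))) - 5) = -250.
Step 2. [2*((5*(4*(x - 4))) - 5) = -250] 2·(inner) — divide through by 2 ⇒ div: (5*(4*(x - 4))) - 5 = -125.
Step 3. [(5*(4*(x - 4))) - 5 = -125] common factor 5 (LHS and -125) — divide through, so factor: (4*(x - 4)) - 1 = -25.
Step 4. [(4*(x - 4)) - 1 = -25] 1 comes off first (add 1), so sub: 4*(x - 4) = -24.
Step 5. [4*(x - 4) = -24] LHS = 4·(…); ÷4 both sides. So div: x - 4 = -6.
Step 6. [x - 4 = -6] -4 is outermost — add 4 both sides ⇒ sub: x = -2.

Answer: x ∈ {-2}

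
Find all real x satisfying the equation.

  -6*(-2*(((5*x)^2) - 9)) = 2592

Step 1. [-6*(-2*(((5*x)^2) - 9)) = 2592] -6 out front; divide by -6 ⇒ div: -2*(((5*x)^2) - 9) = -432.
Step 2. [-2*(((5*x)^2) - 9) = -432] LHS = -2·(…); ÷-2 both sides ⇒ div: ((5*x)^2) - 9 = 216.
Step 3. [((5*x)^2) - 9 = 216] -9 is outermost — add 9 both sides ⇒ sub: (5*x)^2 = 225.
Step 4. [(5*x)^2 = 225] LHS squared, RHS 225 ≥ 0: apply √ (±) ⇒ sqrt: 5*x = 15 or -15.
Step 5. [5*x = 15 or -15] divide by the outer 5 ⇒ div: x = 3 or -3.

Answer: x ∈ {-3, 3}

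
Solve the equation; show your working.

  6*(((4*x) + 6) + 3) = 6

Step 1. [6*(((4*x) + 6) + 3) = 6] leading coefficient 6: divide by 6, so div: ((4*x) + 6) + 3 = 1.
Step 2. [((4*x) + 6) + 3 = 1] the outer +3 inverts by subtracting 3, so sub: (4*x) + 6 = -2.
Step 3. [(4*x) + 6 = -2] +6 is outermost — subtract 6 both sides ⇒ sub: 4*x = -8.
Step 4. [4*x = -8] 4 out front; divide by 4. So div: x = -2.

Answer: x ∈ {-2}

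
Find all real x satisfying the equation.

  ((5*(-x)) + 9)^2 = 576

Step 1. [((5*(-x)) + 9)^2 = 576] 576 ≥ 0, LHS is (·)² — take ±√, so sqrt: (5*(-x)) + 9 = 24 or -24.
Step 2. [(5*(-x)) + 9 = 24 or -24] +9 is outermost — subtract 9 both sides, so sub: 5*(-x) = 15 or -33.
Step 3. [5*(-x) = 15 or -33] divide by the outer 5 ⇒ div: -x = 3 or -33/5.
Step 4. [-x = 3 or -33/5] leading − — multiply by −1. So neg: x = -3 or 33/5.

Answer: x ∈ {-3, 33/5}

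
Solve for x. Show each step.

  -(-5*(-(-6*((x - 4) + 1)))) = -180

Step 1. [-(-5*(-(-6*((x - 4) + 1)))) = -180] leading − — multiply by −1 ⇒ neg: -5*(-(-6*((x - 4) + 1))) = 180.
Step 2. [-5*(-(-6*((x - 4) + 1))) = 180] leading coefficient -5: divide by -5, so div: -(-6*((x - 4) + 1)) = -36.
Step 3. [-(-6*((x - 4) + 1)) = -36] flip signs both sides. So neg: -6*((x - 4) + 1) = 36.
Step 4. [-6*((x - 4) + 1) = 36] LHS = -6·(…); ÷-6 both sides. So div: (x - 4) + 1 = -6.
Step 5. [(x - 4) + 1 = -6] subtract 1: x sits inside (… + 1) ⇒ sub: x - 4 = -7.
Step 6. [x - 4 = -7] add 4: x sits inside (… - 4), so sub: x = -3.

Answer: x ∈ {-3}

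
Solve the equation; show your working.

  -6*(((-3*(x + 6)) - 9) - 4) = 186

Step 1. [-6*(((-3*(x + 6)) - 9) - 4) = 186] divide by the outer -6 ⇒ div: ((-3*(x + 6)) - 9) - 4 = -31.
Step 2. [((-3*(x + 6)) - 9) - 4 = -31] peel the -4: add 4 from each side ⇒ sub: (-3*(x + 6)) - 9 = -27.
Step 3. [(-3*(x + 6)) - 9 = -27] -3 divides every term; factor it out, so factor: (x + 6) + 3 = 9.
Step 4. [(x + 6) + 3 = 9] the outer +3 inverts by subtracting 3. So sub: x + 6 = 6.
Step 5. [x + 6 = 6] subtract 6: x sits inside (… + 6). So sub: x = 0.

Answer: x ∈ {0}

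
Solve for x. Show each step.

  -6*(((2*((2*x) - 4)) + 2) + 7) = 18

Step 1. [-6*(((2*((2*x) - 4)) + 2) + 7) = 18] -6·(inner) — divide through by -6. So div: ((2*((2*x) - 4)) + 2) + 7 = -3.
Step 2. [((2*((2*x) - 4)) + 2) + 7 = -3] 7 comes off first (subtract 7) ⇒ sub: (2*((2*x) - 4)) + 2 = -10.
Step 3. [(2*((2*x) - 4)) + 2 = -10] the outer +2 inverts by subtracting 2. So sub: 2*((2*x) - 4) = -12.
Step 4. [2*((2*x) - 4) = -12] divide by the outer 2, so div: (2*x) - 4 = -6.
Step 5. [(2*x) - 4 = -6] 4 comes off first (add 4), so sub: 2*x = -2.
Step 6. [2*x = -2] LHS = 2·(…); ÷2 both sides. So div: x = -1.

Answer: x ∈ {-1}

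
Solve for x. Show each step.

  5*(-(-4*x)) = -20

Step 1. [5*(-(-4*x)) = -20] LHS = 5·(…); ÷5 both sides ⇒ div: -(-4*x) = -4.
Step 2. [-(-4*x) = -4] flip signs both sides ⇒ neg: -4*x = 4.
Step 3. [-4*x = 4] divide by the outer -4, so div: x = -1.

Answer: x ∈ {-1}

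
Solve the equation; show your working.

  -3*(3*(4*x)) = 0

Step 1. [-3*(3*(4*x)) = 0] -3·(inner) — divide through by -3. So div: 3*(4*x) = 0.
Step 2. [3*(4*x) = 0] 3 out front; divide by 3. So div: 4*x = 0.
Step 3. [4*x = 0] 4 out front; divide by 4 ⇒ div: x = 0.

Answer: x ∈ {0}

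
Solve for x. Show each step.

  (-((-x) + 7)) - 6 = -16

Step 1. [(-((-x) + 7)) - 6 = -16] 6 comes off first (add 6). So sub: -((-x) + 7) = -10.
Step 2. [-((-x) + 7) = -10] leading − — multiply by −1 ⇒ neg: (-x) + 7 = 10.
Step 3. [(-x) + 7 = 10] subtract 7: x sits inside (… + 7), so sub: -x = 3.
Step 4. [-x = 3] flip signs both sides ⇒ neg: x = -3.

Answer: x ∈ {-3}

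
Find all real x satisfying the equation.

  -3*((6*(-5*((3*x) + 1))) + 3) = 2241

Step 1. [-3*((6*(-5*((3*x) + 1))) + 3) = 2241] leading coefficient -3: divide by -3. So div: (6*(-5*((3*x) + 1))) + 3 = -747.
Step 2. [(6*(-5*((3*x) + 1))) + 3 = -747] +3 is outermost — subtract 3 both sides, so sub: 6*(-5*((3*x) + 1)) = -750.
Step 3. [6*(-5*((3*x) + 1)) = -750] 6 out front; divide by 6. So div: -5*((3*x) + 1) = -125.
Step 4. [-5*((3*x) + 1) = -125] leading coefficient -5: divide by -5 ⇒ div: (3*x) + 1 = 25.
Step 5. [(3*x) + 1 = 25] the outer +1 inverts by subtracting 1, so sub: 3*x = 24.
Step 6. [3*x = 24] divide by the outer 3. So div: x = 8.

Answer: x ∈ {8}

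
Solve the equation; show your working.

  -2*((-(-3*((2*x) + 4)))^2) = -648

Step 1. [-2*((-(-3*((2*x) + 4)))^2) = -648] LHS = -2·(…); ÷-2 both sides. So div: (-(-3*((2*x) + 4)))^2 = 324.
Step 2. [(-(-3*((2*x) + 4)))^2 = 324] √ both sides: 324 ≥ 0 gives two branches, so sqrt: -(-3*((2*x) + 4)) = 18 or -18.
Step 3. [-(-3*((2*x) + 4)) = 18 or -18] flip signs both sides. So neg: -3*((2*x) + 4) = -18 or 18.
Step 4. [-3*((2*x) + 4) = -18 or 18] -3 out front; divide by -3. So div: (2*x) + 4 = 6 or -6.
Step 5. [(2*x) + 4 = 6 or -6] +4 is outermost — subtract 4 both sides. So sub: 2*x = 2 or -10.
Step 6. [2*x = 2 or -10] LHS = 2·(…); ÷2 both sides ⇒ div: x = 1 or -5.

Answer: x ∈ {-5, 1}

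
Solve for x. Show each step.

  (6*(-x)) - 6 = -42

Step 1. [(6*(-x)) - 6 = -42] the outer -6 inverts by adding 6. So sub: 6*(-x) = -36.
Step 2. [6*(-x) = -36] 6 out front; divide by 6 ⇒ div: -x = -6.
Step 3. [-x = -6] LHS negated; negate both sides. So neg: x = 6.

Answer: x ∈ {6}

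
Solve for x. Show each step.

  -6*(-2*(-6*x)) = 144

Step 1. [-6*(-2*(-6*x)) = 144] leading coefficient -6: divide by -6, so div: -2*(-6*x) = -24.
Step 2. [-2*(-6*x) = -24] -2 out front; divide by -2, so div: -6*x = 12.
Step 3. [-6*x = 12] LHS = -6·(…); ÷-6 both sides ⇒ div: x = -2.

Answer: x ∈ {-2}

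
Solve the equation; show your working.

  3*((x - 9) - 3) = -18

Step 1. [3*((x - 9) - 3) = -18] LHS = 3·(…); ÷3 both sides, so div: (x - 9) - 3 = -6.
Step 2. [(x - 9) - 3 = -6] add 3: x sits inside (… - 3), so sub: x - 9 = -3.
Step 3. [x - 9 = -3] -9 is outermost — add 9 both sides, so sub: x = 6.

Answer: x ∈ {6}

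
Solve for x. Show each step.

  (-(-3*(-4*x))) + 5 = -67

Step 1. [(-(-3*(-4*x))) + 5 = -67] subtract 5: x sits inside (… + 5), so sub: -(-3*(-4*x)) = -72.
Step 2. [-(-3*(-4*x)) = -72] LHS negated; negate both sides ⇒ neg: -3*(-4*x) = 72.
Step 3. [-3*(-4*x) = 72] divide by the outer -3 ⇒ div: -4*x = -24.
Step 4. [-4*x = -24] LHS = -4·(…); ÷-4 both sides ⇒ div: x = 6.

Answer: x ∈ {6}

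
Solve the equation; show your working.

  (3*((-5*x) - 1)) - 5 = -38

Step 1. [(3*((-5*x) - 1)) - 5 = -38] -5 is outermost — add 5 both sides, so sub: 3*((-5*x) - 1) = -33.
Step 2. [3*((-5*x) - 1) = -33] 3·(inner) — divide through by 3 ⇒ div: (-5*x) - 1 = -11.
Step 3. [(-5*x) - 1 = -11] peel the -1: add 1 from each side, so sub: -5*x = -10.
Step 4. [-5*x = -10] -5 out front; divide by -5 ⇒ div: x = 2.

Answer: x ∈ {2}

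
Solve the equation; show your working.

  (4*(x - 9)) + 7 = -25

Step 1. [(4*(x - 9)) + 7 = -25] 7 comes off first (subtract 7) ⇒ sub: 4*(x - 9) = -32.
Step 2. [4*(x - 9) = -32] 4 out front; divide by 4 ⇒ div: x - 9 = -8.
Step 3. [x - 9 = -8] the outer -9 inverts by adding 9, so sub: x = 1.

Answer: x ∈ {1}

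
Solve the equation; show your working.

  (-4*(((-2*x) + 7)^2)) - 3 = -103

Step 1. [(-4*(((-2*x) + 7)^2)) - 3 = -103] peel the -3: add 3 from each side. So sub: -4*(((-2*x) + 7)^2) = -100.
Step 2. [-4*(((-2*x) + 7)^2) = -100] LHS = -4·(…); ÷-4 both sides ⇒ div: ((-2*x) + 7)^2 = 25.
Step 3. [((-2*x) + 7)^2 = 25] 25 ≥ 0, LHS is (·)² — take ±√, so sqrt: (-2*x) + 7 = 5 or -5.
Step 4. [(-2*x) + 7 = 5 or -5] peel the +7: subtract 7 from each side, so sub: -2*x = -2 or -12.
Step 5. [-2*x = -2 or -12] divide by the outer -2, so div: x = 1 or 6.

Answer: x ∈ {1, 6}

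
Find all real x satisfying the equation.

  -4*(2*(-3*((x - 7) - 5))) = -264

Step 1. [-4*(2*(-3*((x - 7) - 5))) = -264] divide by the outer -4 ⇒ div: 2*(-3*((x - 7) - 5)) = 66.
Step 2. [2*(-3*((x - 7) - 5)) = 66] leading coefficient 2: divide by 2 ⇒ div: -3*((x - 7) - 5) = 33.
Step 3. [-3*((x - 7) - 5) = 33] divide by the outer -3. So div: (x - 7) - 5 = -11.
Step 4. [(x - 7) - 5 = -11] the outer -5 inverts by adding 5, so sub: x - 7 = -6.
Step 5. [x - 7 = -6] add 7: x sits inside (… - 7), so sub: x = 1.

Answer: x ∈ {1}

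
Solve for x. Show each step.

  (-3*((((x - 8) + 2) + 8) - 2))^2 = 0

Step 1. [(-3*((((x - 8) + 2) + 8) - 2))^2 = 0] √ both sides: 0 ≥ 0 gives two branches, so sqrt: -3*((((x - 8) + 2) + 8) - 2) = 0.
Step 2. [-3*((((x - 8) + 2) + 8) - 2) = 0] -3 out front; divide by -3. So div: (((x - 8) + 2) + 8) - 2 = 0.
Step 3. [(((x - 8) + 2) + 8) - 2 = 0] add 2: x sits inside (… - 2). So sub: ((x - 8) + 2) + 8 = 2.
Step 4. [((x - 8) + 2) + 8 = 2] 8 comes off first (subtract 8) ⇒ sub: (x - 8) + 2 = -6.
Step 5. [(x - 8) + 2 = -6] peel the +2: subtract 2 from each side ⇒ sub: x - 8 = -8.
Step 6. [x - 8 = -8] peel the -8: add 8 from each side, so sub: x = 0.

Answer: x ∈ {0}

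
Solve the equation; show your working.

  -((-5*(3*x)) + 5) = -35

Step 1. [-((-5*(3*x)) + 5) = -35] flip signs both sides, so neg: (-5*(3*x)) + 5 = 35.
Step 2. [(-5*(3*x)) + 5 = 35] subtract 5: x sits inside (… + 5) ⇒ sub: -5*(3*x) = 30.
Step 3. [-5*(3*x) = 30] leading coefficient -5: divide by -5. So div: 3*x = -6.
Step 4. [3*x = -6] leading coefficient 3: divide by 3 ⇒ div: x = -2.

Answer: x ∈ {-2}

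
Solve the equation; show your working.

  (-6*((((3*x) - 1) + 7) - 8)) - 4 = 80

Step 1. [(-6*((((3*x) - 1) + 7) - 8)) - 4 = 80] -4 is outermost — add 4 both sides, so sub: -6*((((3*x) - 1) + 7) - 8) = 84.
Step 2. [-6*((((3*x) - 1) + 7) - 8) = 84] leading coefficient -6: divide by -6, so div: (((3*x) - 1) + 7) - 8 = -14.
Step 3. [(((3*x) - 1) + 7) - 8 = -14] 8 comes off first (add 8). So sub: ((3*x) - 1) + 7 = -6.
Step 4. [((3*x) - 1) + 7 = -6] subtract 7: x sits inside (… + 7) ⇒ sub: (3*x) - 1 = -13.
Step 5. [(3*x) - 1 = -13] peel the -1: add 1 from each side, so sub: 3*x = -12.
Step 6. [3*x = -12] LHS = 3·(…); ÷3 both sides. So div: x = -4.

Answer: x ∈ {-4}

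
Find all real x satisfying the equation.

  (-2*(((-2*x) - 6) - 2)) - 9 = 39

Step 1. [(-2*(((-2*x) - 6) - 2)) - 9 = 39] -9 is outermost — add 9 both sides. So sub: -2*(((-2*x) - 6) - 2) = 48.
Step 2. [-2*(((-2*x) - 6) - 2) = 48] -2·(inner) — divide through by -2, so div: ((-2*x) - 6) - 2 = -24.
Step 3. [((-2*x) - 6) - 2 = -24] add 2: x sits inside (… - 2) ⇒ sub: (-2*x) - 6 = -22.
Step 4. [(-2*x) - 6 = -22] common factor -2 (LHS and -22) — divide through ⇒ factor: x + 3 = 11.
Step 5. [x + 3 = 11] +3 is outermost — subtract 3 both sides, so sub: x = 8.

Answer: x ∈ {8}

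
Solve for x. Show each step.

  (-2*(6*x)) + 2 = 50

Step 1. [(-2*(6*x)) + 2 = 50] +2 is outermost — subtract 2 both sides. So sub: -2*(6*x) = 48.
Step 2. [-2*(6*x) = 48] leading coefficient -2: divide by -2. So div: 6*x = -24.
Step 3. [6*x = -24] divide by the outer 6 ⇒ div: x = -4.

Answer: x ∈ {-4}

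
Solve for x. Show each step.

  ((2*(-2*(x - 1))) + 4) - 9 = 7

Step 1. [((2*(-2*(x - 1))) + 4) - 9 = 7] 9 comes off first (add 9) ⇒ sub: (2*(-2*(x - 1))) + 4 = 16.
Step 2. [(2*(-2*(x - 1))) + 4 = 16] the outer +4 inverts by subtracting 4, so sub: 2*(-2*(x - 1)) = 12.
Step 3. [2*(-2*(x - 1)) = 12] LHS = 2·(…); ÷2 both sides. So div: -2*(x - 1) = 6.
Step 4. [-2*(x - 1) = 6] LHS = -2·(…); ÷-2 both sides. So div: x - 1 = -3.
Step 5. [x - 1 = -3] -1 is outermost — add 1 both sides ⇒ sub: x = -2.

Answer: x ∈ {-2}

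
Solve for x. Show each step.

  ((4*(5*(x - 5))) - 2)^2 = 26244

Step 1. [((4*(5*(x - 5))) - 2)^2 = 26244] √ both sides: 26244 ≥ 0 gives two branches, so sqrt: (4*(5*(x - 5))) - 2 = 162 or -162.
Step 2. [(4*(5*(x - 5))) - 2 = 162 or -162] -2 is outermost — add 2 both sides, so sub: 4*(5*(x - 5)) = 164 or -160.
Step 3. [4*(5*(x - 5)) = 164 or -160] 4 out front; divide by 4. So div: 5*(x - 5) = 41 or -40.
Step 4. [5*(x - 5) = 41 or -40] LHS = 5·(…); ÷5 both sides. So div: x - 5 = 41/5 or -8.
Step 5. [x - 5 = 41/5 or -8] 5 comes off first (add 5). So sub: x = 66/5 or -3.

Answer: x ∈ {-3, 66/5}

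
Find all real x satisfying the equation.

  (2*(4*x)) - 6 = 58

Step 1. [(2*(4*x)) - 6 = 58] the outer -6 inverts by adding 6. So sub: 2*(4*x) = 64.
Step 2. [2*(4*x) = 64] 2 out front; divide by 2. So div: 4*x = 32.
Step 3. [4*x = 32] divide by the outer 4, so div: x = 8.

Answer: x ∈ {8}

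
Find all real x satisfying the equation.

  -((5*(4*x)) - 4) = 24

Step 1. [-((5*(4*x)) - 4) = 24] leading − — multiply by −1 ⇒ neg: (5*(4*x)) - 4 = -24.
Step 2. [(5*(4*x)) - 4 = -24] the outer -4 inverts by adding 4, so sub: 5*(4*x) = -20.
Step 3. [5*(4*x) = -20] divide by the outer 5 ⇒ div: 4*x = -4.
Step 4. [4*x = -4] LHS = 4·(…); ÷4 both sides ⇒ div: x = -1.

Answer: x ∈ {-1}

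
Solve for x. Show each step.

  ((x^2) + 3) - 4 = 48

Step 1. [((x^2) + 3) - 4 = 48] the outer -4 inverts by adding 4. So sub: (x^2) + 3 = 52.
Step 2. [(x^2) + 3 = 52] the outer +3 inverts by subtracting 3 ⇒ sub: x^2 = 49.
Step 3. [x^2 = 49] LHS squared, RHS 49 ≥ 0: apply √ (±). So sqrt: x = 7 or -7.

Answer: x ∈ {-7, 7}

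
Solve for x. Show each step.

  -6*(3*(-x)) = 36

Step 1. [-6*(3*(-x)) = 36] -6·(inner) — divide through by -6. So div: 3*(-x) = -6.
Step 2. [3*(-x) = -6] 3·(inner) — divide through by 3. So div: -x = -2.
Step 3. [-x = -2] flip signs both sides ⇒ neg: x = 2.

Answer: x ∈ {2}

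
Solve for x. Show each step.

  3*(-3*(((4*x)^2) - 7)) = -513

Step 1. [3*(-3*(((4*x)^2) - 7)) = -513] leading coefficient 3: divide by 3 ⇒ div: -3*(((4*x)^2) - 7) = -171.
Step 2. [-3*(((4*x)^2) - 7) = -171] -3·(inner) — divide through by -3. So div: ((4*x)^2) - 7 = 57.
Step 3. [((4*x)^2) - 7 = 57] the outer -7 inverts by adding 7, so sub: (4*x)^2 = 64.
Step 4. [(4*x)^2 = 64] 64 ≥ 0, LHS is (·)² — take ±√ ⇒ sqrt: 4*x = 8 or -8.
Step 5. [4*x = 8 or -8] LHS = 4·(…); ÷4 both sides. So div: x = 2 or -2.

Answer: x ∈ {-2, 2}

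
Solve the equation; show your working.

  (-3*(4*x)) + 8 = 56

Step 1. [(-3*(4*x)) + 8 = 56] 8 comes off first (subtract 8). So sub: -3*(4*x) = 48.
Step 2. [-3*(4*x) = 48] LHS = -3·(…); ÷-3 both sides, so div: 4*x = -16.
Step 3. [4*x = -16] divide by the outer 4. So div: x = -4.

Answer: x ∈ {-4}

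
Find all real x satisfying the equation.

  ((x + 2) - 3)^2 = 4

Step 1. [((x + 2) - 3)^2 = 4] √ both sides: 4 ≥ 0 gives two branches. So sqrt: (x + 2) - 3 = 2 or -2.
Step 2. [(x + 2) - 3 = 2 or -2] peel the -3: add 3 from each side ⇒ sub: x + 2 = 5 or 1.
Step 3. [x + 2 = 5 or 1] 2 comes off first (subtract 2), so sub: x = 3 or -1.

Answer: x ∈ {-1, 3}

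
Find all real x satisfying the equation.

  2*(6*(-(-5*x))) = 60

Step 1. [2*(6*(-(-5*x))) = 60] leading coefficient 2: divide by 2 ⇒ div: 6*(-(-5*x)) = 30.
Step 2. [6*(-(-5*x)) = 30] leading coefficient 6: divide by 6, so div: -(-5*x) = 5.
Step 3. [-(-5*x) = 5] LHS negated; negate both sides. So neg: -5*x = -5.
Step 4. [-5*x = -5] -5·(inner) — divide through by -5. So div: x = 1.

Answer: x ∈ {1}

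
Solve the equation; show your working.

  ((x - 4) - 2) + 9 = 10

Step 1. [((x - 4) - 2) + 9 = 10] subtract 9: x sits inside (… + 9) ⇒ sub: (x - 4) - 2 = 1.
Step 2. [(x - 4) - 2 = 1] -2 is outermost — add 2 both sides ⇒ sub: x - 4 = 3.
Step 3. [x - 4 = 3] add 4: x sits inside (… - 4) ⇒ sub: x = 7.

Answer: x ∈ {7}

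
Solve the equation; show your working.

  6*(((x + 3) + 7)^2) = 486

Step 1. [6*(((x + 3) + 7)^2) = 486] divide by the outer 6, so div: ((x + 3) + 7)^2 = 81.
Step 2. [((x + 3) + 7)^2 = 81] √ both sides: 81 ≥ 0 gives two branches ⇒ sqrt: (x + 3) + 7 = 9 or -9.
Step 3. [(x + 3) + 7 = 9 or -9] the outer +7 inverts by subtracting 7. So sub: x + 3 = 2 or -16.
Step 4. [x + 3 = 2 or -16] 3 comes off first (subtract 3) ⇒ sub: x = -1 or -19.

Answer: x ∈ {-19, -1}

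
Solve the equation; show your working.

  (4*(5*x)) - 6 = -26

Step 1. [(4*(5*x)) - 6 = -26] -6 is outermost — add 6 both sides ⇒ sub: 4*(5*x) = -20.
Step 2. [4*(5*x) = -20] leading coefficient 4: divide by 4 ⇒ div: 5*x = -5.
Step 3. [5*x = -5] 5 out front; divide by 5 ⇒ div: x = -1.

Answer: x ∈ {-1}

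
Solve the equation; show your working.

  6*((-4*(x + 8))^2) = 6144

Step 1. [6*((-4*(x + 8))^2) = 6144] 6·(inner) — divide through by 6 ⇒ div: (-4*(x + 8))^2 = 1024.
Step 2. [(-4*(x + 8))^2 = 1024] √ both sides: 1024 ≥ 0 gives two branches, so sqrt: -4*(x + 8) = 32 or -32.
Step 3. [-4*(x + 8) = 32 or -32] LHS = -4·(…); ÷-4 both sides ⇒ div: x + 8 = -8 or 8.
Step 4. [x + 8 = -8 or 8] peel the +8: subtract 8 from each side ⇒ sub: x = -16 or 0.

Answer: x ∈ {-16, 0}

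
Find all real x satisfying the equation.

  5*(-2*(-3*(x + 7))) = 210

Step 1. [5*(-2*(-3*(x + 7))) = 210] 5·(inner) — divide through by 5 ⇒ div: -2*(-3*(x + 7)) = 42.
Step 2. [-2*(-3*(x + 7)) = 42] leading coefficient -2: divide by -2 ⇒ div: -3*(x + 7) = -21.
Step 3. [-3*(x + 7) = -21] divide by the outer -3 ⇒ div: x + 7 = 7.
Step 4. [x + 7 = 7] the outer +7 inverts by subtracting 7, so sub: x = 0.

Answer: x ∈ {0}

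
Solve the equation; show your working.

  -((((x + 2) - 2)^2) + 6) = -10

Step 1. [-((((x + 2) - 2)^2) + 6) = -10] leading − — multiply by −1 ⇒ neg: (((x + 2) - 2)^2) + 6 = 10.
Step 2. [(((x + 2) - 2)^2) + 6 = 10] the outer +6 inverts by subtracting 6, so sub: ((x + 2) - 2)^2 = 4.
Step 3. [((x + 2) - 2)^2 = 4] √ both sides: 4 ≥ 0 gives two branches ⇒ sqrt: (x + 2) - 2 = 2 or -2.
Step 4. [(x + 2) - 2 = 2 or -2] add 2: x sits inside (… - 2), so sub: x + 2 = 4 or 0.
Step 5. [x + 2 = 4 or 0] peel the +2: subtract 2 from each side, so sub: x = 2 or -2.

Answer: x ∈ {-2, 2}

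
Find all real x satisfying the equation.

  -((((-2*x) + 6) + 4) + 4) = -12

Step 1. [-((((-2*x) + 6) + 4) + 4) = -12] flip signs both sides ⇒ neg: (((-2*x) + 6) + 4) + 4 = 12.
Step 2. [(((-2*x) + 6) + 4) + 4 = 12] +4 is outermost — subtract 4 both sides ⇒ sub: ((-2*x) + 6) + 4 = 8.
Step 3. [((-2*x) + 6) + 4 = 8] the outer +4 inverts by subtracting 4. So sub: (-2*x) + 6 = 4.
Step 4. [(-2*x) + 6 = 4] -2 | LHS and -2 | 4: pull -2 out. So factor: x - 3 = -2.
Step 5. [x - 3 = -2] the outer -3 inverts by adding 3, so sub: x = 1.

Answer: x ∈ {1}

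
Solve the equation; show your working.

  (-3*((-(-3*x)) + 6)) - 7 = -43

Step 1. [(-3*((-(-3*x)) + 6)) - 7 = -43] add 7: x sits inside (… - 7) ⇒ sub: -3*((-(-3*x)) + 6) = -36.
Step 2. [-3*((-(-3*x)) + 6) = -36] -3·(inner) — divide through by -3, so div: (-(-3*x)) + 6 = 12.
Step 3. [(-(-3*x)) + 6 = 12] +6 is outermost — subtract 6 both sides. So sub: -(-3*x) = 6.
Step 4. [-(-3*x) = 6] LHS negated; negate both sides. So neg: -3*x = -6.
Step 5. [-3*x = -6] -3·(inner) — divide through by -3. So div: x = 2.

Answer: x ∈ {2}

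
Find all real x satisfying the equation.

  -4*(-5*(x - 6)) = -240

Step 1. [-4*(-5*(x - 6)) = -240] leading coefficient -4: divide by -4 ⇒ div: -5*(x - 6) = 60.
Step 2. [-5*(x - 6) = 60] leading coefficient -5: divide by -5, so div: x - 6 = -12.
Step 3. [x - 6 = -12] -6 is outermost — add 6 both sides ⇒ sub: x = -6.

Answer: x ∈ {-6}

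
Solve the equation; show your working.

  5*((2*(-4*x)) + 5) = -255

Step 1. [5*((2*(-4*x)) + 5) = -255] LHS = 5·(…); ÷5 both sides ⇒ div: (2*(-4*x)) + 5 = -51.
Step 2. [(2*(-4*x)) + 5 = -51] +5 is outermost — subtract 5 both sides, so sub: 2*(-4*x) = -56.
Step 3. [2*(-4*x) = -56] leading coefficient 2: divide by 2 ⇒ div: -4*x = -28.
Step 4. [-4*x = -28] -4·(inner) — divide through by -4, so div: x = 7.

Answer: x ∈ {7}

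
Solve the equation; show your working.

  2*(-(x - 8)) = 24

Step 1. [2*(-(x - 8)) = 24] 2 out front; divide by 2 ⇒ div: -(x - 8) = 12.
Step 2. [-(x - 8) = 12] LHS negated; negate both sides, so neg: x - 8 = -12.
Step 3. [x - 8 = -12] -8 is outermost — add 8 both sides ⇒ sub: x = -4.

Answer: x ∈ {-4}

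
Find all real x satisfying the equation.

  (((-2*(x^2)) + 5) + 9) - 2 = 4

Step 1. [(((-2*(x^2)) + 5) + 9) - 2 = 4] peel the -2: add 2 from each side ⇒ sub: ((-2*(x^2)) + 5) + 9 = 6.
Step 2. [((-2*(x^2)) + 5) + 9 = 6] +9 is outermost — subtract 9 both sides. So sub: (-2*(x^2)) + 5 = -3.
Step 3. [(-2*(x^2)) + 5 = -3] the outer +5 inverts by subtracting 5. So sub: -2*(x^2) = -8.
Step 4. [-2*(x^2) = -8] -2·(inner) — divide through by -2, so div: x^2 = 4.
Step 5. [x^2 = 4] √ both sides: 4 ≥ 0 gives two branches ⇒ sqrt: x = 2 or -2.

Answer: x ∈ {-2, 2}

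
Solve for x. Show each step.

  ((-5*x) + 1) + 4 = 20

Step 1. [((-5*x) + 1) + 4 = 20] +4 is outermost — subtract 4 both sides. So sub: (-5*x) + 1 = 16.
Step 2. [(-5*x) + 1 = 16] 1 comes off first (subtract 1) ⇒ sub: -5*x = 15.
Step 3. [-5*x = 15] leading coefficient -5: divide by -5 ⇒ div: x = -3.

Answer: x ∈ {-3}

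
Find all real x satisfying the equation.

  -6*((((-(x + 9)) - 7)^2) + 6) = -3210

Step 1. [-6*((((-(x + 9)) - 7)^2) + 6) = -3210] divide by the outer -6. So div: (((-(x + 9)) - 7)^2) + 6 = 535.
Step 2. [(((-(x + 9)) - 7)^2) + 6 = 535] +6 is outermost — subtract 6 both sides. So sub: ((-(x + 9)) - 7)^2 = 529.
Step 3. [((-(x + 9)) - 7)^2 = 529] 529 ≥ 0, LHS is (·)² — take ±√ ⇒ sqrt: (-(x + 9)) - 7 = 23 or -23.
Step 4. [(-(x + 9)) - 7 = 23 or -23] 7 comes off first (add 7) ⇒ sub: -(x + 9) = 30 or -16.
Step 5. [-(x + 9) = 30 or -16] LHS negated; negate both sides ⇒ neg: x + 9 = -30 or 16.
Step 6. [x + 9 = -30 or 16] 9 comes off first (subtract 9), so sub: x = -39 or 7.

Answer: x ∈ {-39, 7}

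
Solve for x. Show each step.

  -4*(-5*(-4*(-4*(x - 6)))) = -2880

Step 1. [-4*(-5*(-4*(-4*(x - 6)))) = -2880] -4 out front; divide by -4, so div: -5*(-4*(-4*(x - 6))) = 720.
Step 2. [-5*(-4*(-4*(x - 6))) = 720] divide by the outer -5. So div: -4*(-4*(x - 6)) = -144.
Step 3. [-4*(-4*(x - 6)) = -144] -4·(inner) — divide through by -4 ⇒ div: -4*(x - 6) = 36.
Step 4. [-4*(x - 6) = 36] leading coefficient -4: divide by -4, so div: x - 6 = -9.
Step 5. [x - 6 = -9] the outer -6 inverts by adding 6 ⇒ sub: x = -3.

Answer: x ∈ {-3}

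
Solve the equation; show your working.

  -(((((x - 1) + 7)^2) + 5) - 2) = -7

Step 1. [-(((((x - 1) + 7)^2) + 5) - 2) = -7] leading − — multiply by −1, so neg: ((((x - 1) + 7)^2) + 5) - 2 = 7.
Step 2. [((((x - 1) + 7)^2) + 5) - 2 = 7] peel the -2: add 2 from each side. So sub: (((x - 1) + 7)^2) + 5 = 9.
Step 3. [(((x - 1) + 7)^2) + 5 = 9] peel the +5: subtract 5 from each side ⇒ sub: ((x - 1) + 7)^2 = 4.
Step 4. [((x - 1) + 7)^2 = 4] LHS squared, RHS 4 ≥ 0: apply √ (±), so sqrt: (x - 1) + 7 = 2 or -2.
Step 5. [(x - 1) + 7 = 2 or -2] 7 comes off first (subtract 7) ⇒ sub: x - 1 = -5 or -9.
Step 6. [x - 1 = -5 or -9] peel the -1: add 1 from each side. So sub: x = -4 or -8.

Answer: x ∈ {-8, -4}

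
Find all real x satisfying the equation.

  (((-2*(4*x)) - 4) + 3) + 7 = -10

Step 1. [(((-2*(4*x)) - 4) + 3) + 7 = -10] subtract 7: x sits inside (… + 7) ⇒ sub: ((-2*(4*x)) - 4) + 3 = -17.
Step 2. [((-2*(4*x)) - 4) + 3 = -17] subtract 3: x sits inside (… + 3) ⇒ sub: (-2*(4*x)) - 4 = -20.
Step 3. [(-2*(4*x)) - 4 = -20] 4 comes off first (add 4). So sub: -2*(4*x) = -16.
Step 4. [-2*(4*x) = -16] leading coefficient -2: divide by -2 ⇒ div: 4*x = 8.
Step 5. [4*x = 8] leading coefficient 4: divide by 4 ⇒ div: x = 2.

Answer: x ∈ {2}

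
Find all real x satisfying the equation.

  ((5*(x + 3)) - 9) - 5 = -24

Step 1. [((5*(x + 3)) - 9) - 5 = -24] add 5: x sits inside (… - 5). So sub: (5*(x + 3)) - 9 = -19.
Step 2. [(5*(x + 3)) - 9 = -19] 9 comes off first (add 9) ⇒ sub: 5*(x + 3) = -10.
Step 3. [5*(x + 3) = -10] divide by the outer 5, so div: x + 3 = -2.
Step 4. [x + 3 = -2] peel the +3: subtract 3 from each side ⇒ sub: x = -5.

Answer: x ∈ {-5}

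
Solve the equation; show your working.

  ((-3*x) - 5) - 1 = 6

Step 1. [((-3*x) - 5) - 1 = 6] -1 is outermost — add 1 both sides, so sub: (-3*x) - 5 = 7.
Step 2. [(-3*x) - 5 = 7] add 5: x sits inside (… - 5) ⇒ sub: -3*x = 12.
Step 3. [-3*x = 12] divide by the outer -3. So div: x = -4.

Answer: x ∈ {-4}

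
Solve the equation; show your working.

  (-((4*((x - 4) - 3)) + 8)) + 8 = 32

Step 1. [(-((4*((x - 4) - 3)) + 8)) + 8 = 32] peel the +8: subtract 8 from each side. So sub: -((4*((x - 4) - 3)) + 8) = 24.
Step 2. [-((4*((x - 4) - 3)) + 8) = 24] leading − — multiply by −1 ⇒ neg: (4*((x - 4) - 3)) + 8 = -24.
Step 3. [(4*((x - 4) - 3)) + 8 = -24] 8 comes off first (subtract 8). So sub: 4*((x - 4) - 3) = -32.
Step 4. [4*((x - 4) - 3) = -32] leading coefficient 4: divide by 4 ⇒ div: (x - 4) - 3 = -8.
Step 5. [(x - 4) - 3 = -8] the outer -3 inverts by adding 3 ⇒ sub: x - 4 = -5.
Step 6. [x - 4 = -5] the outer -4 inverts by adding 4 ⇒ sub: x = -1.

Answer: x ∈ {-1}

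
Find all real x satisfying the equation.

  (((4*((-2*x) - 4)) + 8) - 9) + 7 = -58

Step 1. [(((4*((-2*x) - 4)) + 8) - 9) + 7 = -58] peel the +7: subtract 7 from each side. So sub: ((4*((-2*x) - 4)) + 8) - 9 = -65.
Step 2. [((4*((-2*x) - 4)) + 8) - 9 = -65] add 9: x sits inside (… - 9) ⇒ sub: (4*((-2*x) - 4)) + 8 = -56.
Step 3. [(4*((-2*x) - 4)) + 8 = -56] common factor 4 (LHS and -56) — divide through ⇒ factor: ((-2*x) - 4) + 2 = -14.
Step 4. [((-2*x) - 4) + 2 = -14] +2 is outermost — subtract 2 both sides, so sub: (-2*x) - 4 = -16.
Step 5. [(-2*x) - 4 = -16] -2 divides every term; factor it out ⇒ factor: x + 2 = 8.
Step 6. [x + 2 = 8] +2 is outermost — subtract 2 both sides ⇒ sub: x = 6.

Answer: x ∈ {6}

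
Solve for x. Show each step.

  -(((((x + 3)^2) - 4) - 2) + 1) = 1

Step 1. [-(((((x + 3)^2) - 4) - 2) + 1) = 1] flip signs both sides, so neg: ((((x + 3)^2) - 4) - 2) + 1 = -1.
Step 2. [((((x + 3)^2) - 4) - 2) + 1 = -1] peel the +1: subtract 1 from each side ⇒ sub: (((x + 3)^2) - 4) - 2 = -2.
Step 3. [(((x + 3)^2) - 4) - 2 = -2] 2 comes off first (add 2). So sub: ((x + 3)^2) - 4 = 0.
Step 4. [((x + 3)^2) - 4 = 0] -4 is outermost — add 4 both sides ⇒ sub: (x + 3)^2 = 4.
Step 5. [(x + 3)^2 = 4] √ both sides: 4 ≥ 0 gives two branches. So sqrt: x + 3 = 2 or -2.
Step 6. [x + 3 = 2 or -2] subtract 3: x sits inside (… + 3). So sub: x = -1 or -5.

Answer: x ∈ {-5, -1}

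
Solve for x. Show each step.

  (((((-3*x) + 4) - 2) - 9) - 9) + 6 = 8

Step 1. [(((((-3*x) + 4) - 2) - 9) - 9) + 6 = 8] subtract 6: x sits inside (… + 6) ⇒ sub: ((((-3*x) + 4) - 2) - 9) - 9 = 2.
Step 2. [((((-3*x) + 4) - 2) - 9) - 9 = 2] 9 comes off first (add 9), so sub: (((-3*x) + 4) - 2) - 9 = 11.
Step 3. [(((-3*x) + 4) - 2) - 9 = 11] peel the -9: add 9 from each side ⇒ sub: ((-3*x) + 4) - 2 = 20.
Step 4. [((-3*x) + 4) - 2 = 20] add 2: x sits inside (… - 2). So sub: (-3*x) + 4 = 22.
Step 5. [(-3*x) + 4 = 22] the outer +4 inverts by subtracting 4. So sub: -3*x = 18.
Step 6. [-3*x = 18] -3·(inner) — divide through by -3 ⇒ div: x = -6.

Answer: x ∈ {-6}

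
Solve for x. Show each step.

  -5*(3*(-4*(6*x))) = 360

Step 1. [-5*(3*(-4*(6*x))) = 360] LHS = -5·(…); ÷-5 both sides ⇒ div: 3*(-4*(6*x)) = -72.
Step 2. [3*(-4*(6*x)) = -72] leading coefficient 3: divide by 3 ⇒ div: -4*(6*x) = -24.
Step 3. [-4*(6*x) = -24] LHS = -4·(…); ÷-4 both sides, so div: 6*x = 6.
Step 4. [6*x = 6] leading coefficient 6: divide by 6, so div: x = 1.

Answer: x ∈ {1}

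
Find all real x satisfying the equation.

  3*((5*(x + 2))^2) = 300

Step 1. [3*((5*(x + 2))^2) = 300] LHS = 3·(…); ÷3 both sides ⇒ div: (5*(x + 2))^2 = 100.
Step 2. [(5*(x + 2))^2 = 100] 100 ≥ 0, LHS is (·)² — take ±√. So sqrt: 5*(x + 2) = 10 or -10.
Step 3. [5*(x + 2) = 10 or -10] LHS = 5·(…); ÷5 both sides ⇒ div: x + 2 = 2 or -2.
Step 4. [x + 2 = 2 or -2] 2 comes off first (subtract 2), so sub: x = 0 or -4.

Answer: x ∈ {-4, 0}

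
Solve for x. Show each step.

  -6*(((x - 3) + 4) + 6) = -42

Step 1. [-6*(((x - 3) + 4) + 6) = -42] LHS = -6·(…); ÷-6 both sides. So div: ((x - 3) + 4) + 6 = 7.
Step 2. [((x - 3) + 4) + 6 = 7] +6 is outermost — subtract 6 both sides. So sub: (x - 3) + 4 = 1.
Step 3. [(x - 3) + 4 = 1] the outer +4 inverts by subtracting 4. So sub: x - 3 = -3.
Step 4. [x - 3 = -3] peel the -3: add 3 from each side ⇒ sub: x = 0.

Answer: x ∈ {0}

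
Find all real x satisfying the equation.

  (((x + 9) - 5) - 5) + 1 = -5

Step 1. [(((x + 9) - 5) - 5) + 1 = -5] peel the +1: subtract 1 from each side. So sub: ((x + 9) - 5) - 5 = -6.
Step 2. [((x + 9) - 5) - 5 = -6] add 5: x sits inside (… - 5) ⇒ sub: (x + 9) - 5 = -1.
Step 3. [(x + 9) - 5 = -1] the outer -5 inverts by adding 5 ⇒ sub: x + 9 = 4.
Step 4. [x + 9 = 4] subtract 9: x sits inside (… + 9) ⇒ sub: x = -5.

Answer: x ∈ {-5}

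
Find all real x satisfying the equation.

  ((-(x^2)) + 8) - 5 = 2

Step 1. [((-(x^2)) + 8) - 5 = 2] -5 is outermost — add 5 both sides. So sub: (-(x^2)) + 8 = 7.
Step 2. [(-(x^2)) + 8 = 7] the outer +8 inverts by subtracting 8 ⇒ sub: -(x^2) = -1.
Step 3. [-(x^2) = -1] leading − — multiply by −1 ⇒ neg: x^2 = 1.
Step 4. [x^2 = 1] √ both sides: 1 ≥ 0 gives two branches. So sqrt: x = 1 or -1.

Answer: x ∈ {-1, 1}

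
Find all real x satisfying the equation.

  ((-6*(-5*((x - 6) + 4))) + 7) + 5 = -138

Step 1. [((-6*(-5*((x - 6) + 4))) + 7) + 5 = -138] subtract 5: x sits inside (… + 5), so sub: (-6*(-5*((x - 6) + 4))) + 7 = -143.
Step 2. [(-6*(-5*((x - 6) + 4))) + 7 = -143] 7 comes off first (subtract 7), so sub: -6*(-5*((x - 6) + 4)) = -150.
Step 3. [-6*(-5*((x - 6) + 4)) = -150] divide by the outer -6 ⇒ div: -5*((x - 6) + 4) = 25.
Step 4. [-5*((x - 6) + 4) = 25] -5 out front; divide by -5. So div: (x - 6) + 4 = -5.
Step 5. [(x - 6) + 4 = -5] subtract 4: x sits inside (… + 4), so sub: x - 6 = -9.
Step 6. [x - 6 = -9] the outer -6 inverts by adding 6 ⇒ sub: x = -3.

Answer: x ∈ {-3}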